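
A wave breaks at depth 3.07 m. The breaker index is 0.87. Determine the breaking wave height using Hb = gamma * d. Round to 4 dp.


Hb = gamma * d
Hb = 0.87 * 3.07
Hb = 2.6709 m

2.6709


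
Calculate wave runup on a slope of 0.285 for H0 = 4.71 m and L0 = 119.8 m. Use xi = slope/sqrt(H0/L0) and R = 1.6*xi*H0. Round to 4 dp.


xi = slope / sqrt(H0/L0)
H0/L0 = 4.71/119.8 = 0.039316
sqrt(0.039316) = 0.198281
xi = 0.285 / 0.198281 = 1.437351
R = 1.6 * xi * H0 = 1.6 * 1.437351 * 4.71
R = 10.8319 m

10.8319


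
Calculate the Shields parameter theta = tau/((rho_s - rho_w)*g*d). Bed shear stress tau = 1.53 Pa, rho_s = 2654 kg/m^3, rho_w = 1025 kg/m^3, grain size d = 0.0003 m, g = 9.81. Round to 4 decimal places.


theta = tau / ((rho_s - rho_w) * g * d)
rho_s - rho_w = 2654 - 1025 = 1629
Denominator = 1629 * 9.81 * 0.0003 = 4.794147
theta = 1.53 / 4.794147
theta = 0.3191

0.3191


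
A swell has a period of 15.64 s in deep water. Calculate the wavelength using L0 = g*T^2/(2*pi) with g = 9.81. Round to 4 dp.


L0 = g * T^2 / (2 * pi)
L0 = 9.81 * 15.64^2 / (2 * pi)
L0 = 9.81 * 244.6096 / 6.28319
L0 = 2399.6202 / 6.28319
L0 = 381.9114 m

381.9114


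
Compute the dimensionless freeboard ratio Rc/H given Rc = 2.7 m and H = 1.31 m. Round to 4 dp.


Relative freeboard = Rc / H
= 2.7 / 1.31
= 2.0611

2.0611


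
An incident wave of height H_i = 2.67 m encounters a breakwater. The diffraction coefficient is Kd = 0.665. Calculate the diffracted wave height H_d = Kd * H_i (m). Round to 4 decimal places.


H_d = Kd * H_i
H_d = 0.665 * 2.67
H_d = 1.7756 m

1.7756


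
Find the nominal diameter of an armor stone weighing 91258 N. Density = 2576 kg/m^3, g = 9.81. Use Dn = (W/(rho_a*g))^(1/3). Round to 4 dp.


V = W / (rho_a * g)
V = 91258 / (2576 * 9.81)
V = 91258 / 25270.56
V = 3.611238 m^3
Dn = V^(1/3) = 3.611238^(1/3)
Dn = 1.5342 m

1.5342


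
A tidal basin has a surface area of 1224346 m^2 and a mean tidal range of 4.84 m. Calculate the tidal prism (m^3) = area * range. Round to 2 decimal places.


Tidal prism = Area * Tidal range
P = 1224346 * 4.84
P = 5925834.64 m^3

5925834.64


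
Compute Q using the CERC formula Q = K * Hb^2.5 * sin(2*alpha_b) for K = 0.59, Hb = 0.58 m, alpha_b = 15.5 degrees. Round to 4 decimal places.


Q = K * Hb^2.5 * sin(2 * alpha_b)
Hb^2.5 = 0.58^2.5 = 0.256195
sin(2 * 15.5) = sin(31.0) = 0.515038
Q = 0.59 * 0.256195 * 0.515038
Q = 0.0779 m^3/s

0.0779


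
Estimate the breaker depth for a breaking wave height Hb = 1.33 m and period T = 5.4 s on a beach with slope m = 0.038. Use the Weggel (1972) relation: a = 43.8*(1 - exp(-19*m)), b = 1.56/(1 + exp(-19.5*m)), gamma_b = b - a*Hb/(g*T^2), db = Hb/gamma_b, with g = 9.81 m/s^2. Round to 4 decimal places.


a = 43.8 * (1 - exp(-19 * m))
exp(-19 * 0.038) = exp(-0.7220) = 0.485780
a = 43.8 * (1 - 0.485780) = 22.522848
b = 1.56 / (1 + exp(-19.5 * m))
exp(-19.5 * 0.038) = exp(-0.7410) = 0.476637
b = 1.56 / (1 + 0.476637) = 1.056455
Hb / (g * T^2) = 1.33 / (9.81 * 5.4^2) = 1.33 / 286.0596 = 0.00464938
gamma_b = b - a * Hb/(g*T^2) = 1.056455 - 22.522848 * 0.00464938 = 0.951737
db = Hb / gamma_b = 1.33 / 0.951737
db = 1.3974 m

1.3974


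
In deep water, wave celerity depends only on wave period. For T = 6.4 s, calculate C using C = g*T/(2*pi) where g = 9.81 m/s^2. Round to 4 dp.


We use the deep-water celerity formula:
C = g * T / (2 * pi)
C = 9.81 * 6.4 / (2 * 3.14159...)
C = 62.784000 / 6.283185
C = 9.9924 m/s

9.9924


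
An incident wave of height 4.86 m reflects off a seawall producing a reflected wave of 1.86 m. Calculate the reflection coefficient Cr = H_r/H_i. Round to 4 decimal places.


Cr = H_r / H_i
Cr = 1.86 / 4.86
Cr = 0.3827

0.3827


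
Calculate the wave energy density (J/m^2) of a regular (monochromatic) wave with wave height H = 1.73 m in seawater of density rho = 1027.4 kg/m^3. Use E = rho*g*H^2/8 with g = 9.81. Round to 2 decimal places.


E = (1/8) * rho * g * H^2
E = (1/8) * 1027.4 * 9.81 * 1.73^2
E = 0.125 * 1027.4 * 9.81 * 2.9929
E = 3770.60 J/m^2

3770.60


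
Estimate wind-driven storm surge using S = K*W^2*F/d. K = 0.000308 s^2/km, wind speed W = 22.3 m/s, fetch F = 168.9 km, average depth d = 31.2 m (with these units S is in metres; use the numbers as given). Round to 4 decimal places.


S = K * W^2 * F / d
W^2 = 22.3^2 = 497.29
S = 0.000308 * 497.29 * 168.9 / 31.2
Numerator = 0.000308 * 497.29 * 168.9 = 25.869623
S = 25.869623 / 31.2 = 0.8292 m

0.8292


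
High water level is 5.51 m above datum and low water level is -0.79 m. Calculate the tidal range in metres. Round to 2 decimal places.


Tidal range = High water - Low water
Tidal range = 5.51 - (-0.79)
Tidal range = 6.30 m

6.30


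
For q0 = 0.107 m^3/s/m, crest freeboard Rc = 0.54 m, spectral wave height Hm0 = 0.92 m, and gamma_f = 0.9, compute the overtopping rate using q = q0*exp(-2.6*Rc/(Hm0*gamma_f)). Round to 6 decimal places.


q = q0 * exp(-2.6 * Rc / (Hm0 * gamma_f))
Exponent = -2.6 * 0.54 / (0.92 * 0.9)
= -2.6 * 0.54 / 0.8280
= -1.695652
exp(-1.695652) = 0.183480
q = 0.107 * 0.183480
q = 0.019632 m^3/s/m

0.019632


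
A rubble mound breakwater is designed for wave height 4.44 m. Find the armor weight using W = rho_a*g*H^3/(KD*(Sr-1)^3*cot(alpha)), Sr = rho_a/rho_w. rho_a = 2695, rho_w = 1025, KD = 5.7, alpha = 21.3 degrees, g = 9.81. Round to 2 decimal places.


Sr = rho_a / rho_w = 2695 / 1025 = 2.629268
(Sr - 1) = 1.629268
(Sr - 1)^3 = 4.324917
cot(21.3) = 1 / tan(21.3) = 1 / 0.389884 = 2.564867
Numerator = 2695 * 9.81 * 4.44^3 = 2314071.0398
Denominator = 5.7 * 4.324917 * 2.564867 = 63.229185
W = 2314071.0398 / 63.229185
W = 36598.15 N

36598.15


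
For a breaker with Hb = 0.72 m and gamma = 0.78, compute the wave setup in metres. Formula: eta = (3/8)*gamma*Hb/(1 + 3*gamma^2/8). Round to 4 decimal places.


eta = (3/8) * gamma * Hb / (1 + 3*gamma^2/8)
Numerator = (3/8) * 0.78 * 0.72 = 0.210600
Denominator = 1 + 3*0.78^2/8 = 1 + 0.228150 = 1.228150
eta = 0.210600 / 1.228150
eta = 0.1715 m

0.1715


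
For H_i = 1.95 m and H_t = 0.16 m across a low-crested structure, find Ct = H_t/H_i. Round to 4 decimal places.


Ct = H_t / H_i
Ct = 0.16 / 1.95
Ct = 0.0821

0.0821


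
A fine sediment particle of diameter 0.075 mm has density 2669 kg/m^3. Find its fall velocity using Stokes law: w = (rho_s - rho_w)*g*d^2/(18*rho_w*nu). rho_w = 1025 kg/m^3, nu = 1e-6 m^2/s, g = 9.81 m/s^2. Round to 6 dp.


w = (rho_s - rho_w) * g * d^2 / (18 * rho_w * nu)
d = 0.075 mm = 0.000075 m
rho_s - rho_w = 2669 - 1025 = 1644
Numerator = 1644 * 9.81 * (0.000075)^2 = 0.000090717975
Denominator = 18 * 1025 * 1e-6 = 0.018450
w = 0.004917 m/s

0.004917


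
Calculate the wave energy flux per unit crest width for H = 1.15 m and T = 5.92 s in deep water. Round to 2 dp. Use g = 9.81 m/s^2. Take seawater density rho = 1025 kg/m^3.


P = rho * g^2 * H^2 * T / (32 * pi)
P = 1025 * 9.81^2 * 1.15^2 * 5.92 / (32 * pi)
P = 1025 * 96.2361 * 1.3225 * 5.92 / 100.53096
P = 7682.09 W/m

7682.09


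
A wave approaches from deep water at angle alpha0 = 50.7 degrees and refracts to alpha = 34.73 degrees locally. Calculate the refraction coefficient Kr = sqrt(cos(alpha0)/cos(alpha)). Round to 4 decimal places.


Kr = sqrt(cos(alpha0) / cos(alpha))
cos(50.7) = 0.633381
cos(34.73) = 0.821846
Kr = sqrt(0.633381 / 0.821846)
Kr = sqrt(0.770681)
Kr = 0.8779

0.8779


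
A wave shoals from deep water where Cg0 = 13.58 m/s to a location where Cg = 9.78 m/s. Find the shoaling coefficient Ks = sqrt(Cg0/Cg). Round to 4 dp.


Ks = sqrt(Cg0 / Cg)
Ks = sqrt(13.58 / 9.78)
Ks = sqrt(1.3885)
Ks = 1.1784

1.1784


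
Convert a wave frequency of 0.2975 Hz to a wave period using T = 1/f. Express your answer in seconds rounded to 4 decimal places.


T = 1 / f
T = 1 / 0.2975
T = 3.3613 s

3.3613


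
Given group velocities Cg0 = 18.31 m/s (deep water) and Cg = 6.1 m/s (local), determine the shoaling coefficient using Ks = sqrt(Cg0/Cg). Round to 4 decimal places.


Ks = sqrt(Cg0 / Cg)
Ks = sqrt(18.31 / 6.1)
Ks = sqrt(3.0016)
Ks = 1.7325

1.7325


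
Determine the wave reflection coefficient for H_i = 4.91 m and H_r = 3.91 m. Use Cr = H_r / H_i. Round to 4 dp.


Cr = H_r / H_i
Cr = 3.91 / 4.91
Cr = 0.7963

0.7963


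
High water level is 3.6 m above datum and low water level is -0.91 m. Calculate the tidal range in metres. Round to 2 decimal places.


Tidal range = High water - Low water
Tidal range = 3.6 - (-0.91)
Tidal range = 4.51 m

4.51


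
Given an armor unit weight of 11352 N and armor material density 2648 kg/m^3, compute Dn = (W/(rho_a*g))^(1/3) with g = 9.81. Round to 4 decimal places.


V = W / (rho_a * g)
V = 11352 / (2648 * 9.81)
V = 11352 / 25976.88
V = 0.437004 m^3
Dn = V^(1/3) = 0.437004^(1/3)
Dn = 0.7589 m

0.7589


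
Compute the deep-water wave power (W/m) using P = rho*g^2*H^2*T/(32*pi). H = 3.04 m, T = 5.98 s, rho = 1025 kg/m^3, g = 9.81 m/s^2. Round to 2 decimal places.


P = rho * g^2 * H^2 * T / (32 * pi)
P = 1025 * 9.81^2 * 3.04^2 * 5.98 / (32 * pi)
P = 1025 * 96.2361 * 9.2416 * 5.98 / 100.53096
P = 54226.35 W/m

54226.35


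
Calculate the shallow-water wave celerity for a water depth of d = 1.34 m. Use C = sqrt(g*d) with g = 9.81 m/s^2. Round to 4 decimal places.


Using the shallow-water approximation:
C = sqrt(g * d) = sqrt(9.81 * 1.34)
C = sqrt(13.1454)
C = 3.6257 m/s

3.6257


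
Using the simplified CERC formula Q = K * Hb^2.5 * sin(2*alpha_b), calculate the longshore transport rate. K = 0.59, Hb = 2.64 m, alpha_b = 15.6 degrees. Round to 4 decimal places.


Q = K * Hb^2.5 * sin(2 * alpha_b)
Hb^2.5 = 2.64^2.5 = 11.324260
sin(2 * 15.6) = sin(31.2) = 0.518027
Q = 0.59 * 11.324260 * 0.518027
Q = 3.4611 m^3/s

3.4611


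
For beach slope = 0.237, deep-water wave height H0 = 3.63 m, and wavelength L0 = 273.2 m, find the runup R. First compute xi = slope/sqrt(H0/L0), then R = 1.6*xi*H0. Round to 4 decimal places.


xi = slope / sqrt(H0/L0)
H0/L0 = 3.63/273.2 = 0.013287
sqrt(0.013287) = 0.115269
xi = 0.237 / 0.115269 = 2.056058
R = 1.6 * xi * H0 = 1.6 * 2.056058 * 3.63
R = 11.9416 m

11.9416


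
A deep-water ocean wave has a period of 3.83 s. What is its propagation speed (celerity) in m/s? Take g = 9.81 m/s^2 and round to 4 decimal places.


We use the deep-water celerity formula:
C = g * T / (2 * pi)
C = 9.81 * 3.83 / (2 * 3.14159...)
C = 37.572300 / 6.283185
C = 5.9798 m/s

5.9798


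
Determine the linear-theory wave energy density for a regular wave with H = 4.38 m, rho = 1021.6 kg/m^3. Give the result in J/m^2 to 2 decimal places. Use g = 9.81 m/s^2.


E = (1/8) * rho * g * H^2
E = (1/8) * 1021.6 * 9.81 * 4.38^2
E = 0.125 * 1021.6 * 9.81 * 19.1844
E = 24033.01 J/m^2

24033.01


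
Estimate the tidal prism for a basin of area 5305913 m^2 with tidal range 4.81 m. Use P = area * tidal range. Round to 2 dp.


Tidal prism = Area * Tidal range
P = 5305913 * 4.81
P = 25521441.53 m^3

25521441.53


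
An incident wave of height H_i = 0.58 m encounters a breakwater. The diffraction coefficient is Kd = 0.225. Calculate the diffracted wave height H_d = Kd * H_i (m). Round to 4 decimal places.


H_d = Kd * H_i
H_d = 0.225 * 0.58
H_d = 0.1305 m

0.1305


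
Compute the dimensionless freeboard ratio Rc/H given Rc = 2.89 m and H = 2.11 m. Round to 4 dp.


Relative freeboard = Rc / H
= 2.89 / 2.11
= 1.3697

1.3697


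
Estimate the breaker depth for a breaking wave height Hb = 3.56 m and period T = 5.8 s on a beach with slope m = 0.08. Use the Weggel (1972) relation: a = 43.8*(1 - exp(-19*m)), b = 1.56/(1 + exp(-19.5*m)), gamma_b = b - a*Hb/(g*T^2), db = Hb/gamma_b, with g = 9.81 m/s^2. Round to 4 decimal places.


a = 43.8 * (1 - exp(-19 * m))
exp(-19 * 0.08) = exp(-1.5200) = 0.218712
a = 43.8 * (1 - 0.218712) = 34.220419
b = 1.56 / (1 + exp(-19.5 * m))
exp(-19.5 * 0.08) = exp(-1.5600) = 0.210136
b = 1.56 / (1 + 0.210136) = 1.289111
Hb / (g * T^2) = 3.56 / (9.81 * 5.8^2) = 3.56 / 330.0084 = 0.01078760
gamma_b = b - a * Hb/(g*T^2) = 1.289111 - 34.220419 * 0.01078760 = 0.919955
db = Hb / gamma_b = 3.56 / 0.919955
db = 3.8698 m

3.8698


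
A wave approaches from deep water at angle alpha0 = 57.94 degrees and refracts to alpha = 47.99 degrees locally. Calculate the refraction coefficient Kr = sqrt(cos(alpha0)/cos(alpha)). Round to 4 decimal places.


Kr = sqrt(cos(alpha0) / cos(alpha))
cos(57.94) = 0.530807
cos(47.99) = 0.669260
Kr = sqrt(0.530807 / 0.669260)
Kr = sqrt(0.793125)
Kr = 0.8906

0.8906


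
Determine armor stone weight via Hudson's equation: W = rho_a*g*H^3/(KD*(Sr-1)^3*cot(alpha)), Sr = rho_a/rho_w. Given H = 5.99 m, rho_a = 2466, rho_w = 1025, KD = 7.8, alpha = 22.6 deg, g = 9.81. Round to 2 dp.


Sr = rho_a / rho_w = 2466 / 1025 = 2.405854
(Sr - 1) = 1.405854
(Sr - 1)^3 = 2.778564
cot(22.6) = 1 / tan(22.6) = 1 / 0.416260 = 2.402346
Numerator = 2466 * 9.81 * 5.99^3 = 5199272.1036
Denominator = 7.8 * 2.778564 * 2.402346 = 52.065549
W = 5199272.1036 / 52.065549
W = 99860.12 N

99860.12


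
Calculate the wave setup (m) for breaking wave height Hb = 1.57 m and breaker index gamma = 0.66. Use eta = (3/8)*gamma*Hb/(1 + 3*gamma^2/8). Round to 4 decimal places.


eta = (3/8) * gamma * Hb / (1 + 3*gamma^2/8)
Numerator = (3/8) * 0.66 * 1.57 = 0.388575
Denominator = 1 + 3*0.66^2/8 = 1 + 0.163350 = 1.163350
eta = 0.388575 / 1.163350
eta = 0.3340 m

0.3340


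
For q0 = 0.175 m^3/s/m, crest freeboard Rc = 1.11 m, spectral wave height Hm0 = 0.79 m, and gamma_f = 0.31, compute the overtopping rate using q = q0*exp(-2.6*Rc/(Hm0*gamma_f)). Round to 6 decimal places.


q = q0 * exp(-2.6 * Rc / (Hm0 * gamma_f))
Exponent = -2.6 * 1.11 / (0.79 * 0.31)
= -2.6 * 1.11 / 0.2449
= -11.784402
exp(-11.784402) = 0.000008
q = 0.175 * 0.000008
q = 0.000001 m^3/s/m

0.000001


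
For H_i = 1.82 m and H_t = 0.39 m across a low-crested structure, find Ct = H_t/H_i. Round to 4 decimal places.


Ct = H_t / H_i
Ct = 0.39 / 1.82
Ct = 0.2143

0.2143


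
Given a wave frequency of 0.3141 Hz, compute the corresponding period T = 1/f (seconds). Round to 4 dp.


T = 1 / f
T = 1 / 0.3141
T = 3.1837 s

3.1837


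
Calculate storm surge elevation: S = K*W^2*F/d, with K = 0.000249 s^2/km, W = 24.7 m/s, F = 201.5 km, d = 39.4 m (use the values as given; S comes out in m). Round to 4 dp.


S = K * W^2 * F / d
W^2 = 24.7^2 = 610.09
S = 0.000249 * 610.09 * 201.5 / 39.4
Numerator = 0.000249 * 610.09 * 201.5 = 30.610351
S = 30.610351 / 39.4 = 0.7769 m

0.7769


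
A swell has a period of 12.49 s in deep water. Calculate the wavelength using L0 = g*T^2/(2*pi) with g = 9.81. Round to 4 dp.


L0 = g * T^2 / (2 * pi)
L0 = 9.81 * 12.49^2 / (2 * pi)
L0 = 9.81 * 156.0001 / 6.28319
L0 = 1530.3610 / 6.28319
L0 = 243.5645 m

243.5645


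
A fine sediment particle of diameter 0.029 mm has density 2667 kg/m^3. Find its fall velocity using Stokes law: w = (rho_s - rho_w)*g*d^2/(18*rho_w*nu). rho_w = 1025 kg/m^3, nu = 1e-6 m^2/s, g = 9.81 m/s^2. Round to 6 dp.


w = (rho_s - rho_w) * g * d^2 / (18 * rho_w * nu)
d = 0.029 mm = 0.000029 m
rho_s - rho_w = 2667 - 1025 = 1642
Numerator = 1642 * 9.81 * (0.000029)^2 = 0.000013546845
Denominator = 18 * 1025 * 1e-6 = 0.018450
w = 0.000734 m/s

0.000734


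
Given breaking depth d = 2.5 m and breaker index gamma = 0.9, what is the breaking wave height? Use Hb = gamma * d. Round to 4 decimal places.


Hb = gamma * d
Hb = 0.9 * 2.5
Hb = 2.2500 m

2.2500


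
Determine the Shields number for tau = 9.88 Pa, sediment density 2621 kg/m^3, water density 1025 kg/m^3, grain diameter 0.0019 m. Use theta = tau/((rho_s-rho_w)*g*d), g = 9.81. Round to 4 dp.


theta = tau / ((rho_s - rho_w) * g * d)
rho_s - rho_w = 2621 - 1025 = 1596
Denominator = 1596 * 9.81 * 0.0019 = 29.747844
theta = 9.88 / 29.747844
theta = 0.3321

0.3321


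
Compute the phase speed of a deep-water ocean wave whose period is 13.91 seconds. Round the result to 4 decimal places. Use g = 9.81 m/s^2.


We use the deep-water celerity formula:
C = g * T / (2 * pi)
C = 9.81 * 13.91 / (2 * 3.14159...)
C = 136.457100 / 6.283185
C = 21.7178 m/s

21.7178


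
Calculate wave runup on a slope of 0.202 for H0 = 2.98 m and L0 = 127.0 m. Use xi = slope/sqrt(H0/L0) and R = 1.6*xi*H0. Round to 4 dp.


xi = slope / sqrt(H0/L0)
H0/L0 = 2.98/127.0 = 0.023465
sqrt(0.023465) = 0.153181
xi = 0.202 / 0.153181 = 1.318697
R = 1.6 * xi * H0 = 1.6 * 1.318697 * 2.98
R = 6.2875 m

6.2875


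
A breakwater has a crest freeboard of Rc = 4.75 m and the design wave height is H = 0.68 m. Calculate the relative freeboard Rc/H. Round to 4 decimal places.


Relative freeboard = Rc / H
= 4.75 / 0.68
= 6.9853

6.9853


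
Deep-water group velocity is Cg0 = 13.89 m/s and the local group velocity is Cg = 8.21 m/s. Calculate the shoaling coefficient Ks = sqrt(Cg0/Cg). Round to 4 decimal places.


Ks = sqrt(Cg0 / Cg)
Ks = sqrt(13.89 / 8.21)
Ks = sqrt(1.6918)
Ks = 1.3007

1.3007


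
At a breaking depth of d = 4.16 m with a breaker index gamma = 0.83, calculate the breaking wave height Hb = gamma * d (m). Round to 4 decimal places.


Hb = gamma * d
Hb = 0.83 * 4.16
Hb = 3.4528 m

3.4528


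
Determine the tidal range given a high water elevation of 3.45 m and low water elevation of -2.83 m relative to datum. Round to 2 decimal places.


Tidal range = High water - Low water
Tidal range = 3.45 - (-2.83)
Tidal range = 6.28 m

6.28


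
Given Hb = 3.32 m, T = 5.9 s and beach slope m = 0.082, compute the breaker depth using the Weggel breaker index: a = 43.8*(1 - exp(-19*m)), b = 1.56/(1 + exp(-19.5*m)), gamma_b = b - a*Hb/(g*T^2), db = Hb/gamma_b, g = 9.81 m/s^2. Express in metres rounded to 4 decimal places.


a = 43.8 * (1 - exp(-19 * m))
exp(-19 * 0.082) = exp(-1.5580) = 0.210557
a = 43.8 * (1 - 0.210557) = 34.577614
b = 1.56 / (1 + exp(-19.5 * m))
exp(-19.5 * 0.082) = exp(-1.5990) = 0.202099
b = 1.56 / (1 + 0.202099) = 1.297731
Hb / (g * T^2) = 3.32 / (9.81 * 5.9^2) = 3.32 / 341.4861 = 0.00972221
gamma_b = b - a * Hb/(g*T^2) = 1.297731 - 34.577614 * 0.00972221 = 0.961560
db = Hb / gamma_b = 3.32 / 0.961560
db = 3.4527 m

3.4527


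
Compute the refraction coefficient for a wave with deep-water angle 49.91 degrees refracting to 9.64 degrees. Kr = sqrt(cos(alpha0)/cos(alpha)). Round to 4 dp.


Kr = sqrt(cos(alpha0) / cos(alpha))
cos(49.91) = 0.643990
cos(9.64) = 0.985879
Kr = sqrt(0.643990 / 0.985879)
Kr = sqrt(0.653214)
Kr = 0.8082

0.8082


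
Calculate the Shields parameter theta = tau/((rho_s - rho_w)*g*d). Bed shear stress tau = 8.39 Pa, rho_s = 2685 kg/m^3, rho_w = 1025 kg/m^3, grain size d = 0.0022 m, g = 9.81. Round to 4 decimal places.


theta = tau / ((rho_s - rho_w) * g * d)
rho_s - rho_w = 2685 - 1025 = 1660
Denominator = 1660 * 9.81 * 0.0022 = 35.826120
theta = 8.39 / 35.826120
theta = 0.2342

0.2342


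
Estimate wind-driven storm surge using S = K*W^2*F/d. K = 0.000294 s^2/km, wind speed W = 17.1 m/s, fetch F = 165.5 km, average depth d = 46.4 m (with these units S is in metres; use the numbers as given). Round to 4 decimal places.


S = K * W^2 * F / d
W^2 = 17.1^2 = 292.41
S = 0.000294 * 292.41 * 165.5 / 46.4
Numerator = 0.000294 * 292.41 * 165.5 = 14.227793
S = 14.227793 / 46.4 = 0.3066 m

0.3066


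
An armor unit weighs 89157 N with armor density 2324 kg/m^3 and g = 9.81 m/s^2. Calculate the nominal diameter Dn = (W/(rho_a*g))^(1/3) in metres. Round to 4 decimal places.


V = W / (rho_a * g)
V = 89157 / (2324 * 9.81)
V = 89157 / 22798.44
V = 3.910662 m^3
Dn = V^(1/3) = 3.910662^(1/3)
Dn = 1.5755 m

1.5755


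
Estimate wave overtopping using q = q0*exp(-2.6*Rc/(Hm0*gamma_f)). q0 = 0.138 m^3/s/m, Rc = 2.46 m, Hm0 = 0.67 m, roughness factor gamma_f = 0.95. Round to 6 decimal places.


q = q0 * exp(-2.6 * Rc / (Hm0 * gamma_f))
Exponent = -2.6 * 2.46 / (0.67 * 0.95)
= -2.6 * 2.46 / 0.6365
= -10.048704
exp(-10.048704) = 0.000043
q = 0.138 * 0.000043
q = 0.000006 m^3/s/m

0.000006


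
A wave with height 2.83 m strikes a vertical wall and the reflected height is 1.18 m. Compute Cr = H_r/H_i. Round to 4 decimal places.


Cr = H_r / H_i
Cr = 1.18 / 2.83
Cr = 0.4170

0.4170


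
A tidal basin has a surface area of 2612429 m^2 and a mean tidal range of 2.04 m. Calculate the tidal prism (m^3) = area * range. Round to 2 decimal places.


Tidal prism = Area * Tidal range
P = 2612429 * 2.04
P = 5329355.16 m^3

5329355.16


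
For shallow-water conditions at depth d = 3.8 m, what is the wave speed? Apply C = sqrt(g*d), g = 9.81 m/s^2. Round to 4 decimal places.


Using the shallow-water approximation:
C = sqrt(g * d) = sqrt(9.81 * 3.8)
C = sqrt(37.2780)
C = 6.1056 m/s

6.1056


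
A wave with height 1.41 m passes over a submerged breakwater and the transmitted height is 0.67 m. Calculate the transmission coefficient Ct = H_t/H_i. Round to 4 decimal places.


Ct = H_t / H_i
Ct = 0.67 / 1.41
Ct = 0.4752

0.4752


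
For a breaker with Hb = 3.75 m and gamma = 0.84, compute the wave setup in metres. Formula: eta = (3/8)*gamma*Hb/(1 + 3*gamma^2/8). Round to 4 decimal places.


eta = (3/8) * gamma * Hb / (1 + 3*gamma^2/8)
Numerator = (3/8) * 0.84 * 3.75 = 1.181250
Denominator = 1 + 3*0.84^2/8 = 1 + 0.264600 = 1.264600
eta = 1.181250 / 1.264600
eta = 0.9341 m

0.9341


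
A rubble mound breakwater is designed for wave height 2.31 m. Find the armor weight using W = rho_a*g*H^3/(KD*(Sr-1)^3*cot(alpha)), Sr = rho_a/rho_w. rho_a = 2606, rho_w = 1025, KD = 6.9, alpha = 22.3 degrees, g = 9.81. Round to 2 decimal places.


Sr = rho_a / rho_w = 2606 / 1025 = 2.542439
(Sr - 1) = 1.542439
(Sr - 1)^3 = 3.669645
cot(22.3) = 1 / tan(22.3) = 1 / 0.410130 = 2.438252
Numerator = 2606 * 9.81 * 2.31^3 = 315122.4602
Denominator = 6.9 * 3.669645 * 2.438252 = 61.737876
W = 315122.4602 / 61.737876
W = 5104.20 N

5104.20


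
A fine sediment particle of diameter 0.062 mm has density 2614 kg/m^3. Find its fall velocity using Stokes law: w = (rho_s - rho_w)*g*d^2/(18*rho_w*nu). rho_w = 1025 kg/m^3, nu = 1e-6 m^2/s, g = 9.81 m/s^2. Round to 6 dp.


w = (rho_s - rho_w) * g * d^2 / (18 * rho_w * nu)
d = 0.062 mm = 0.000062 m
rho_s - rho_w = 2614 - 1025 = 1589
Numerator = 1589 * 9.81 * (0.000062)^2 = 0.000059920618
Denominator = 18 * 1025 * 1e-6 = 0.018450
w = 0.003248 m/s

0.003248


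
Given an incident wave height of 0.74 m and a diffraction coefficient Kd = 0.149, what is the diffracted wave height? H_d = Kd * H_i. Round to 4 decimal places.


H_d = Kd * H_i
H_d = 0.149 * 0.74
H_d = 0.1103 m

0.1103


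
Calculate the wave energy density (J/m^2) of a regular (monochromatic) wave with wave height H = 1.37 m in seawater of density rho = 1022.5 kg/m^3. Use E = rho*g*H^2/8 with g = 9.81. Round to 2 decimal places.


E = (1/8) * rho * g * H^2
E = (1/8) * 1022.5 * 9.81 * 1.37^2
E = 0.125 * 1022.5 * 9.81 * 1.8769
E = 2353.33 J/m^2

2353.33


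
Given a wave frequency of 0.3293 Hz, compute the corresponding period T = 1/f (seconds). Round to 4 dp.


T = 1 / f
T = 1 / 0.3293
T = 3.0367 s

3.0367


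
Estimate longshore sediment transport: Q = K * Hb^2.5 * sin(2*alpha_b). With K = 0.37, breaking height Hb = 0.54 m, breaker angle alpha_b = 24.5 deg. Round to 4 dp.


Q = K * Hb^2.5 * sin(2 * alpha_b)
Hb^2.5 = 0.54^2.5 = 0.214281
sin(2 * 24.5) = sin(49.0) = 0.754710
Q = 0.37 * 0.214281 * 0.754710
Q = 0.0598 m^3/s

0.0598


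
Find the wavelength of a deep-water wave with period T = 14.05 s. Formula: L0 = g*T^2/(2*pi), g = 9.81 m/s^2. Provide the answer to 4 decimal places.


L0 = g * T^2 / (2 * pi)
L0 = 9.81 * 14.05^2 / (2 * pi)
L0 = 9.81 * 197.4025 / 6.28319
L0 = 1936.5185 / 6.28319
L0 = 308.2065 m

308.2065


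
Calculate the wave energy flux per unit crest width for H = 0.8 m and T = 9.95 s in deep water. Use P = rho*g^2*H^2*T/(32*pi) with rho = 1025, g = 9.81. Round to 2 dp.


P = rho * g^2 * H^2 * T / (32 * pi)
P = 1025 * 9.81^2 * 0.8^2 * 9.95 / (32 * pi)
P = 1025 * 96.2361 * 0.6400 * 9.95 / 100.53096
P = 6248.35 W/m

6248.35


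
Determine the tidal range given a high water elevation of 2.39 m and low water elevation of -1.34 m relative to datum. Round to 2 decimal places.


Tidal range = High water - Low water
Tidal range = 2.39 - (-1.34)
Tidal range = 3.73 m

3.73


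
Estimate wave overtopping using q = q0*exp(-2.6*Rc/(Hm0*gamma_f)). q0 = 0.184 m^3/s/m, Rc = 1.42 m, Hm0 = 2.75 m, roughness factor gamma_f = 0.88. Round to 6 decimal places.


q = q0 * exp(-2.6 * Rc / (Hm0 * gamma_f))
Exponent = -2.6 * 1.42 / (2.75 * 0.88)
= -2.6 * 1.42 / 2.4200
= -1.525620
exp(-1.525620) = 0.217486
q = 0.184 * 0.217486
q = 0.040017 m^3/s/m

0.040017


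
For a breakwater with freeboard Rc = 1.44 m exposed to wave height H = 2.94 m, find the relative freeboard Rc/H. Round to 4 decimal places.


Relative freeboard = Rc / H
= 1.44 / 2.94
= 0.4898

0.4898


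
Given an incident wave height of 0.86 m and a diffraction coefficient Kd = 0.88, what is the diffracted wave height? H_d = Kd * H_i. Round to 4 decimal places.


H_d = Kd * H_i
H_d = 0.88 * 0.86
H_d = 0.7568 m

0.7568


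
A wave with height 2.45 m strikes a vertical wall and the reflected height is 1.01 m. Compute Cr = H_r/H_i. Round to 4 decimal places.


Cr = H_r / H_i
Cr = 1.01 / 2.45
Cr = 0.4122

0.4122


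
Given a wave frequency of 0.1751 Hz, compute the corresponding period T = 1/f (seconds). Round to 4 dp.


T = 1 / f
T = 1 / 0.1751
T = 5.7110 s

5.7110


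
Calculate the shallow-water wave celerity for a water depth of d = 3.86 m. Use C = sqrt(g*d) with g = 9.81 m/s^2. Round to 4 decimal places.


Using the shallow-water approximation:
C = sqrt(g * d) = sqrt(9.81 * 3.86)
C = sqrt(37.8666)
C = 6.1536 m/s

6.1536


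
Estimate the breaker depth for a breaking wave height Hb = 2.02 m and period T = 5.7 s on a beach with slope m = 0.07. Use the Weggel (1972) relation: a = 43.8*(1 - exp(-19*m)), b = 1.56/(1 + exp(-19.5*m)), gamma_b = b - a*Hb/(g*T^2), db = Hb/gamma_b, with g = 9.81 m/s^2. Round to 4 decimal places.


a = 43.8 * (1 - exp(-19 * m))
exp(-19 * 0.07) = exp(-1.3300) = 0.264477
a = 43.8 * (1 - 0.264477) = 32.215896
b = 1.56 / (1 + exp(-19.5 * m))
exp(-19.5 * 0.07) = exp(-1.3650) = 0.255381
b = 1.56 / (1 + 0.255381) = 1.242651
Hb / (g * T^2) = 2.02 / (9.81 * 5.7^2) = 2.02 / 318.7269 = 0.00633771
gamma_b = b - a * Hb/(g*T^2) = 1.242651 - 32.215896 * 0.00633771 = 1.038476
db = Hb / gamma_b = 2.02 / 1.038476
db = 1.9452 m

1.9452


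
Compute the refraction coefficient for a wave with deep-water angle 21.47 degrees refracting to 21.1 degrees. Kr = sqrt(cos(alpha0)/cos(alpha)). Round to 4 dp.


Kr = sqrt(cos(alpha0) / cos(alpha))
cos(21.47) = 0.930609
cos(21.1) = 0.932954
Kr = sqrt(0.930609 / 0.932954)
Kr = sqrt(0.997487)
Kr = 0.9987

0.9987


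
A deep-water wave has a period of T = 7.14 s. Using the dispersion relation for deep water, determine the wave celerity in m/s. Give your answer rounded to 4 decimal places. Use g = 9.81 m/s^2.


We use the deep-water celerity formula:
C = g * T / (2 * pi)
C = 9.81 * 7.14 / (2 * 3.14159...)
C = 70.043400 / 6.283185
C = 11.1478 m/s

11.1478


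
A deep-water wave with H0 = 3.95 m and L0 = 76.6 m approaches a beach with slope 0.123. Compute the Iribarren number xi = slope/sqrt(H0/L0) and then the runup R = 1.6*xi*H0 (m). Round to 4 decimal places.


xi = slope / sqrt(H0/L0)
H0/L0 = 3.95/76.6 = 0.051567
sqrt(0.051567) = 0.227083
xi = 0.123 / 0.227083 = 0.541653
R = 1.6 * xi * H0 = 1.6 * 0.541653 * 3.95
R = 3.4232 m

3.4232


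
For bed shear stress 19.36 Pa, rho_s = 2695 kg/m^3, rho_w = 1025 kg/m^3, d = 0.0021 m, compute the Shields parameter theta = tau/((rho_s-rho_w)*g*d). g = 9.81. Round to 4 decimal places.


theta = tau / ((rho_s - rho_w) * g * d)
rho_s - rho_w = 2695 - 1025 = 1670
Denominator = 1670 * 9.81 * 0.0021 = 34.403670
theta = 19.36 / 34.403670
theta = 0.5627

0.5627


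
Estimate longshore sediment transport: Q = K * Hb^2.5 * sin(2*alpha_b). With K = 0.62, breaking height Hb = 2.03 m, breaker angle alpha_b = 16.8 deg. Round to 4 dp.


Q = K * Hb^2.5 * sin(2 * alpha_b)
Hb^2.5 = 2.03^2.5 = 5.871379
sin(2 * 16.8) = sin(33.6) = 0.553392
Q = 0.62 * 5.871379 * 0.553392
Q = 2.0145 m^3/s

2.0145


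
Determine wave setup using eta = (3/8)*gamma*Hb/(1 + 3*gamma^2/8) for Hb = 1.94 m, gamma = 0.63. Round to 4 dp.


eta = (3/8) * gamma * Hb / (1 + 3*gamma^2/8)
Numerator = (3/8) * 0.63 * 1.94 = 0.458325
Denominator = 1 + 3*0.63^2/8 = 1 + 0.148838 = 1.148838
eta = 0.458325 / 1.148838
eta = 0.3989 m

0.3989


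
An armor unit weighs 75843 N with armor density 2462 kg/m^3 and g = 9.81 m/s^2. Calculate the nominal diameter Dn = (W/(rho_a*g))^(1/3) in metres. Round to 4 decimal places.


V = W / (rho_a * g)
V = 75843 / (2462 * 9.81)
V = 75843 / 24152.22
V = 3.140208 m^3
Dn = V^(1/3) = 3.140208^(1/3)
Dn = 1.4644 m

1.4644


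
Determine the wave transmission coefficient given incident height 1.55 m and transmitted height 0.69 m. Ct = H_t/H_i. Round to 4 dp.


Ct = H_t / H_i
Ct = 0.69 / 1.55
Ct = 0.4452

0.4452


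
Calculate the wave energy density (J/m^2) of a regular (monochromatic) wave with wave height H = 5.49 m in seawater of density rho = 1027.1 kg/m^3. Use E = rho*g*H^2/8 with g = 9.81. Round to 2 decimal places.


E = (1/8) * rho * g * H^2
E = (1/8) * 1027.1 * 9.81 * 5.49^2
E = 0.125 * 1027.1 * 9.81 * 30.1401
E = 37960.89 J/m^2

37960.89


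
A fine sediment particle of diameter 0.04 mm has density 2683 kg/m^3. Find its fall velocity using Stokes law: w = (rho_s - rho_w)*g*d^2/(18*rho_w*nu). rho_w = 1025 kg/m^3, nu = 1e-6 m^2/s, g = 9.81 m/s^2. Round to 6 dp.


w = (rho_s - rho_w) * g * d^2 / (18 * rho_w * nu)
d = 0.04 mm = 0.000040 m
rho_s - rho_w = 2683 - 1025 = 1658
Numerator = 1658 * 9.81 * (0.000040)^2 = 0.000026023968
Denominator = 18 * 1025 * 1e-6 = 0.018450
w = 0.001411 m/s

0.001411


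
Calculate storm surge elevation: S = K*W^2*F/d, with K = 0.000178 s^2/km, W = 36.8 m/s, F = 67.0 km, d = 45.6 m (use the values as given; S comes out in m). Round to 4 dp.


S = K * W^2 * F / d
W^2 = 36.8^2 = 1354.24
S = 0.000178 * 1354.24 * 67.0 / 45.6
Numerator = 0.000178 * 1354.24 * 67.0 = 16.150666
S = 16.150666 / 45.6 = 0.3542 m

0.3542


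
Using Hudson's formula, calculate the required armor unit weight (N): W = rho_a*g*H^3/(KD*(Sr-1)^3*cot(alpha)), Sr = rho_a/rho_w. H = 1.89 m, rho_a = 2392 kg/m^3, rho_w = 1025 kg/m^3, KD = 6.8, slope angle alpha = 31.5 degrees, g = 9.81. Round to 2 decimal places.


Sr = rho_a / rho_w = 2392 / 1025 = 2.333659
(Sr - 1) = 1.333659
(Sr - 1)^3 = 2.372105
cot(31.5) = 1 / tan(31.5) = 1 / 0.612801 = 1.631852
Numerator = 2392 * 9.81 * 1.89^3 = 158422.0377
Denominator = 6.8 * 2.372105 * 1.631852 = 26.322282
W = 158422.0377 / 26.322282
W = 6018.55 N

6018.55


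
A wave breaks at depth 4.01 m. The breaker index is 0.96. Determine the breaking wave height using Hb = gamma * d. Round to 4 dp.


Hb = gamma * d
Hb = 0.96 * 4.01
Hb = 3.8496 m

3.8496


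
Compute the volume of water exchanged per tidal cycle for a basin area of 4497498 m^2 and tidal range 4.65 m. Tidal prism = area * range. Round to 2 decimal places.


Tidal prism = Area * Tidal range
P = 4497498 * 4.65
P = 20913365.70 m^3

20913365.70


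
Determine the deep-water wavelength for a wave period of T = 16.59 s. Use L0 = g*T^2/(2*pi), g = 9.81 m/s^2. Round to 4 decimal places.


L0 = g * T^2 / (2 * pi)
L0 = 9.81 * 16.59^2 / (2 * pi)
L0 = 9.81 * 275.2281 / 6.28319
L0 = 2699.9877 / 6.28319
L0 = 429.7164 m

429.7164


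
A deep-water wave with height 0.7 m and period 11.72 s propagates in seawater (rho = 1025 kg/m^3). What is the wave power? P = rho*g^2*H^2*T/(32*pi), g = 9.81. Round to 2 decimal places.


P = rho * g^2 * H^2 * T / (32 * pi)
P = 1025 * 9.81^2 * 0.7^2 * 11.72 / (32 * pi)
P = 1025 * 96.2361 * 0.4900 * 11.72 / 100.53096
P = 5634.89 W/m

5634.89


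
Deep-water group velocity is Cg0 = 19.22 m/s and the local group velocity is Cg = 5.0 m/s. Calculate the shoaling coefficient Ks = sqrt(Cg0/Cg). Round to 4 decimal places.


Ks = sqrt(Cg0 / Cg)
Ks = sqrt(19.22 / 5.0)
Ks = sqrt(3.8440)
Ks = 1.9606

1.9606


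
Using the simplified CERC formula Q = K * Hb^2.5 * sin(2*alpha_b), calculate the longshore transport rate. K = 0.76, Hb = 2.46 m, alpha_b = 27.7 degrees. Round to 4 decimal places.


Q = K * Hb^2.5 * sin(2 * alpha_b)
Hb^2.5 = 2.46^2.5 = 9.491564
sin(2 * 27.7) = sin(55.4) = 0.823136
Q = 0.76 * 9.491564 * 0.823136
Q = 5.9378 m^3/s

5.9378


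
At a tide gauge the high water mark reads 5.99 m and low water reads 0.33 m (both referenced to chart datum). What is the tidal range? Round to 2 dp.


Tidal range = High water - Low water
Tidal range = 5.99 - (0.33)
Tidal range = 5.66 m

5.66


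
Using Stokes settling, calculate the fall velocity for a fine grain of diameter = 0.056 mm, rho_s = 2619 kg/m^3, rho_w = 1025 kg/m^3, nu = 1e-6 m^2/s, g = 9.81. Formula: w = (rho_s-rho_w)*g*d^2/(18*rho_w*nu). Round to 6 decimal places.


w = (rho_s - rho_w) * g * d^2 / (18 * rho_w * nu)
d = 0.056 mm = 0.000056 m
rho_s - rho_w = 2619 - 1025 = 1594
Numerator = 1594 * 9.81 * (0.000056)^2 = 0.000049038071
Denominator = 18 * 1025 * 1e-6 = 0.018450
w = 0.002658 m/s

0.002658


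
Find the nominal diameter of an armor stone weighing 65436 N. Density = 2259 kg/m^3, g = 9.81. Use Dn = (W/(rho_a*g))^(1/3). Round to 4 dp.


V = W / (rho_a * g)
V = 65436 / (2259 * 9.81)
V = 65436 / 22160.79
V = 2.952783 m^3
Dn = V^(1/3) = 2.952783^(1/3)
Dn = 1.4346 m

1.4346


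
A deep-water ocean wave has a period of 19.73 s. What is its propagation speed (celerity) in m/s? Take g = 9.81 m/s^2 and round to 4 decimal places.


We use the deep-water celerity formula:
C = g * T / (2 * pi)
C = 9.81 * 19.73 / (2 * 3.14159...)
C = 193.551300 / 6.283185
C = 30.8046 m/s

30.8046


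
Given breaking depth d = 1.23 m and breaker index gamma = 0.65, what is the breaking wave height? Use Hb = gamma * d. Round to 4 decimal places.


Hb = gamma * d
Hb = 0.65 * 1.23
Hb = 0.7995 m

0.7995


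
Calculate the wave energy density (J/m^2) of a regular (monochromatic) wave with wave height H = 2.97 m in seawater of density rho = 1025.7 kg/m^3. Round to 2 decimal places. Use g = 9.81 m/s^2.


E = (1/8) * rho * g * H^2
E = (1/8) * 1025.7 * 9.81 * 2.97^2
E = 0.125 * 1025.7 * 9.81 * 8.8209
E = 11094.62 J/m^2

11094.62


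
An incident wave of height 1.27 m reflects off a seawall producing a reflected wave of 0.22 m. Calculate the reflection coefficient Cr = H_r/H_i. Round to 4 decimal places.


Cr = H_r / H_i
Cr = 0.22 / 1.27
Cr = 0.1732

0.1732


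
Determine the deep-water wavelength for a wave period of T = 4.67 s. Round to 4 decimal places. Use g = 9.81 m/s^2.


L0 = g * T^2 / (2 * pi)
L0 = 9.81 * 4.67^2 / (2 * pi)
L0 = 9.81 * 21.8089 / 6.28319
L0 = 213.9453 / 6.28319
L0 = 34.0505 m

34.0505


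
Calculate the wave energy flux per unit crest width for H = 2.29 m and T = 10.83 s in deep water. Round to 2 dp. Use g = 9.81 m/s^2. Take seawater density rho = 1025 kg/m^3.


P = rho * g^2 * H^2 * T / (32 * pi)
P = 1025 * 9.81^2 * 2.29^2 * 10.83 / (32 * pi)
P = 1025 * 96.2361 * 5.2441 * 10.83 / 100.53096
P = 55726.46 W/m

55726.46


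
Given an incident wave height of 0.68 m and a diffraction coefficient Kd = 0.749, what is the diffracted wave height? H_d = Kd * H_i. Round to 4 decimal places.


H_d = Kd * H_i
H_d = 0.749 * 0.68
H_d = 0.5093 m

0.5093


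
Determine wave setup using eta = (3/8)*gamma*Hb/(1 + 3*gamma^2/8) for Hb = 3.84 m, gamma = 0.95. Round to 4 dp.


eta = (3/8) * gamma * Hb / (1 + 3*gamma^2/8)
Numerator = (3/8) * 0.95 * 3.84 = 1.368000
Denominator = 1 + 3*0.95^2/8 = 1 + 0.338438 = 1.338438
eta = 1.368000 / 1.338438
eta = 1.0221 m

1.0221


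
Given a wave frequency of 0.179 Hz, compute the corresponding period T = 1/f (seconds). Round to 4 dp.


T = 1 / f
T = 1 / 0.179
T = 5.5866 s

5.5866


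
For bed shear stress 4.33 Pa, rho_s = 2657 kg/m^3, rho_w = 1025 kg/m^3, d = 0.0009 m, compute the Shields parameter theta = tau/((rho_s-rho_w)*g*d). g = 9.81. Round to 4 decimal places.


theta = tau / ((rho_s - rho_w) * g * d)
rho_s - rho_w = 2657 - 1025 = 1632
Denominator = 1632 * 9.81 * 0.0009 = 14.408928
theta = 4.33 / 14.408928
theta = 0.3005

0.3005


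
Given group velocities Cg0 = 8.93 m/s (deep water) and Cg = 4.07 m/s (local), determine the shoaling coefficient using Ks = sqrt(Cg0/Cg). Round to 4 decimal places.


Ks = sqrt(Cg0 / Cg)
Ks = sqrt(8.93 / 4.07)
Ks = sqrt(2.1941)
Ks = 1.4813

1.4813


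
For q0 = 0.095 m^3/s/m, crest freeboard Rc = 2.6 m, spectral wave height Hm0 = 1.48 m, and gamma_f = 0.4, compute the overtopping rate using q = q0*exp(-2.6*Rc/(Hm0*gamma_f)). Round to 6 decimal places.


q = q0 * exp(-2.6 * Rc / (Hm0 * gamma_f))
Exponent = -2.6 * 2.6 / (1.48 * 0.4)
= -2.6 * 2.6 / 0.5920
= -11.418919
exp(-11.418919) = 0.000011
q = 0.095 * 0.000011
q = 0.000001 m^3/s/m

0.000001


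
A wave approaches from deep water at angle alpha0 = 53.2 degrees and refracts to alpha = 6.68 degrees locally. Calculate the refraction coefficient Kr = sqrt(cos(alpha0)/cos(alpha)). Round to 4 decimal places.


Kr = sqrt(cos(alpha0) / cos(alpha))
cos(53.2) = 0.599024
cos(6.68) = 0.993211
Kr = sqrt(0.599024 / 0.993211)
Kr = sqrt(0.603118)
Kr = 0.7766

0.7766


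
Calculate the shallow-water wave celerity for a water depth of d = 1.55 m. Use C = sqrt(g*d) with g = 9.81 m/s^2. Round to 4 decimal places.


Using the shallow-water approximation:
C = sqrt(g * d) = sqrt(9.81 * 1.55)
C = sqrt(15.2055)
C = 3.8994 m/s

3.8994


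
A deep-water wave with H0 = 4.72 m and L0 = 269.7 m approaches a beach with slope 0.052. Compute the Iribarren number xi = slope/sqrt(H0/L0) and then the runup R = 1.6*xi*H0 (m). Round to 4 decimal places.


xi = slope / sqrt(H0/L0)
H0/L0 = 4.72/269.7 = 0.017501
sqrt(0.017501) = 0.132291
xi = 0.052 / 0.132291 = 0.393073
R = 1.6 * xi * H0 = 1.6 * 0.393073 * 4.72
R = 2.9685 m

2.9685


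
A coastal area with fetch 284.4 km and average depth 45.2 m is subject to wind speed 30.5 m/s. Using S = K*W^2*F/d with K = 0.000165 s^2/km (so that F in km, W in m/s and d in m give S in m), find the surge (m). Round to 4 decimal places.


S = K * W^2 * F / d
W^2 = 30.5^2 = 930.25
S = 0.000165 * 930.25 * 284.4 / 45.2
Numerator = 0.000165 * 930.25 * 284.4 = 43.652911
S = 43.652911 / 45.2 = 0.9658 m

0.9658


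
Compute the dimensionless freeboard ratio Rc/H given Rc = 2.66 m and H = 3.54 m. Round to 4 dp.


Relative freeboard = Rc / H
= 2.66 / 3.54
= 0.7514

0.7514


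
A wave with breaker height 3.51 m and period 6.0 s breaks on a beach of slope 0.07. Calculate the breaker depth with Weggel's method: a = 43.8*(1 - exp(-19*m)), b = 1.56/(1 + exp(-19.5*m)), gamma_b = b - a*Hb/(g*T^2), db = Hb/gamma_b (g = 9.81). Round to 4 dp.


a = 43.8 * (1 - exp(-19 * m))
exp(-19 * 0.07) = exp(-1.3300) = 0.264477
a = 43.8 * (1 - 0.264477) = 32.215896
b = 1.56 / (1 + exp(-19.5 * m))
exp(-19.5 * 0.07) = exp(-1.3650) = 0.255381
b = 1.56 / (1 + 0.255381) = 1.242651
Hb / (g * T^2) = 3.51 / (9.81 * 6.0^2) = 3.51 / 353.1600 = 0.00993884
gamma_b = b - a * Hb/(g*T^2) = 1.242651 - 32.215896 * 0.00993884 = 0.922462
db = Hb / gamma_b = 3.51 / 0.922462
db = 3.8050 m

3.8050


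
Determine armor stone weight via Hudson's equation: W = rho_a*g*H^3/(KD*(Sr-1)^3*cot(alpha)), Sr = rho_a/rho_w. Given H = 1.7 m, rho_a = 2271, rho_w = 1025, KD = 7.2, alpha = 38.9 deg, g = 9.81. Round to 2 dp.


Sr = rho_a / rho_w = 2271 / 1025 = 2.215610
(Sr - 1) = 1.215610
(Sr - 1)^3 = 1.796315
cot(38.9) = 1 / tan(38.9) = 1 / 0.806898 = 1.239314
Numerator = 2271 * 9.81 * 1.7^3 = 109454.3196
Denominator = 7.2 * 1.796315 * 1.239314 = 16.028624
W = 109454.3196 / 16.028624
W = 6828.68 N

6828.68


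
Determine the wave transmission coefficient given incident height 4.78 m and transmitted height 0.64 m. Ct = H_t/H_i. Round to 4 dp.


Ct = H_t / H_i
Ct = 0.64 / 4.78
Ct = 0.1339

0.1339
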